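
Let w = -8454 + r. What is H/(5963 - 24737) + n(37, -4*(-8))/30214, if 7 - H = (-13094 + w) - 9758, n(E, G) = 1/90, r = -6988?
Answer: -5786131027/2836188180 ≈ -2.0401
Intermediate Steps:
n(E, G) = 1/90
w = -15442 (w = -8454 - 6988 = -15442)
H = 38301 (H = 7 - ((-13094 - 15442) - 9758) = 7 - (-28536 - 9758) = 7 - 1*(-38294) = 7 + 38294 = 38301)
H/(5963 - 24737) + n(37, -4*(-8))/30214 = 38301/(5963 - 24737) + (1/90)/30214 = 38301/(-18774) + (1/90)*(1/30214) = 38301*(-1/18774) + 1/2719260 = -12767/6258 + 1/2719260 = -5786131027/2836188180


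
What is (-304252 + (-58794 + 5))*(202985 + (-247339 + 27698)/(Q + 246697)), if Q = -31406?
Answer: -15865118235405754/215291 ≈ -7.3692e+10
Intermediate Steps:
(-304252 + (-58794 + 5))*(202985 + (-247339 + 27698)/(Q + 246697)) = (-304252 + (-58794 + 5))*(202985 + (-247339 + 27698)/(-31406 + 246697)) = (-304252 - 58789)*(202985 - 219641/215291) = -363041*(202985 - 219641*1/215291) = -363041*(202985 - 219641/215291) = -363041*43700623994/215291 = -15865118235405754/215291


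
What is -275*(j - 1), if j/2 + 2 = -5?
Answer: 4125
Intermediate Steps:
j = -14 (j = -4 + 2*(-5) = -4 - 10 = -14)
-275*(j - 1) = -275*(-14 - 1) = -275*(-15) = 4125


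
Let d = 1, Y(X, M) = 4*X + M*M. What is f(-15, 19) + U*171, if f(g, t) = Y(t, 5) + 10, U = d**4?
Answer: 282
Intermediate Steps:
Y(X, M) = M**2 + 4*X (Y(X, M) = 4*X + M**2 = M**2 + 4*X)
U = 1 (U = 1**4 = 1)
f(g, t) = 35 + 4*t (f(g, t) = (5**2 + 4*t) + 10 = (25 + 4*t) + 10 = 35 + 4*t)
f(-15, 19) + U*171 = (35 + 4*19) + 1*171 = (35 + 76) + 171 = 111 + 171 = 282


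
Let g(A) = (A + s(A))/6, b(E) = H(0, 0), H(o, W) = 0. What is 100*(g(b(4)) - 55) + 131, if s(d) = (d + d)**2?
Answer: -5369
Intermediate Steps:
b(E) = 0
s(d) = 4*d**2 (s(d) = (2*d)**2 = 4*d**2)
g(A) = A/6 + 2*A**2/3 (g(A) = (A + 4*A**2)/6 = A/6 + 2*A**2/3)
100*(g(b(4)) - 55) + 131 = 100*((1/6)*0*(1 + 4*0) - 55) + 131 = 100*((1/6)*0*(1 + 0) - 55) + 131 = 100*((1/6)*0*1 - 55) + 131 = 100*(0 - 55) + 131 = 100*(-55) + 131 = -5500 + 131 = -5369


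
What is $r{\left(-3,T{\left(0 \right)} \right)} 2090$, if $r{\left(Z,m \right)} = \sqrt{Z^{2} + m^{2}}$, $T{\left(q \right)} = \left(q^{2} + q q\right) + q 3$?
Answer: $6270$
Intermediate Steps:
$T{\left(q \right)} = 2 q^{2} + 3 q$ ($T{\left(q \right)} = \left(q^{2} + q^{2}\right) + 3 q = 2 q^{2} + 3 q$)
$r{\left(-3,T{\left(0 \right)} \right)} 2090 = \sqrt{\left(-3\right)^{2} + \left(0 \left(3 + 2 \cdot 0\right)\right)^{2}} \cdot 2090 = \sqrt{9 + \left(0 \left(3 + 0\right)\right)^{2}} \cdot 2090 = \sqrt{9 + \left(0 \cdot 3\right)^{2}} \cdot 2090 = \sqrt{9 + 0^{2}} \cdot 2090 = \sqrt{9 + 0} \cdot 2090 = \sqrt{9} \cdot 2090 = 3 \cdot 2090 = 6270$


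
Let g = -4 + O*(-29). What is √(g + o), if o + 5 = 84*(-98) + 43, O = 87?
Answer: I*√10721 ≈ 103.54*I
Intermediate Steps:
g = -2527 (g = -4 + 87*(-29) = -4 - 2523 = -2527)
o = -8194 (o = -5 + (84*(-98) + 43) = -5 + (-8232 + 43) = -5 - 8189 = -8194)
√(g + o) = √(-2527 - 8194) = √(-10721) = I*√10721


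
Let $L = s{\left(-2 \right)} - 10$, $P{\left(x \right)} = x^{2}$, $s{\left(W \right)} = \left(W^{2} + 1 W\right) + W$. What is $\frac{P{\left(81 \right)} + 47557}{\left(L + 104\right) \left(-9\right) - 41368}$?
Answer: $- \frac{27059}{21107} \approx -1.282$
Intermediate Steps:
$s{\left(W \right)} = W^{2} + 2 W$ ($s{\left(W \right)} = \left(W^{2} + W\right) + W = \left(W + W^{2}\right) + W = W^{2} + 2 W$)
$L = -10$ ($L = - 2 \left(2 - 2\right) - 10 = \left(-2\right) 0 - 10 = 0 - 10 = -10$)
$\frac{P{\left(81 \right)} + 47557}{\left(L + 104\right) \left(-9\right) - 41368} = \frac{81^{2} + 47557}{\left(-10 + 104\right) \left(-9\right) - 41368} = \frac{6561 + 47557}{94 \left(-9\right) - 41368} = \frac{54118}{-846 - 41368} = \frac{54118}{-42214} = 54118 \left(- \frac{1}{42214}\right) = - \frac{27059}{21107}$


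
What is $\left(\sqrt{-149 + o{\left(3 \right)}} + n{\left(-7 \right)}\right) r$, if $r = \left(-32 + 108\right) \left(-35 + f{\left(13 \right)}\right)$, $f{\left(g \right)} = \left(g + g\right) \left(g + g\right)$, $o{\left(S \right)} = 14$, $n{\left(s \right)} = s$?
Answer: $-341012 + 146148 i \sqrt{15} \approx -3.4101 \cdot 10^{5} + 5.6603 \cdot 10^{5} i$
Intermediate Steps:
$f{\left(g \right)} = 4 g^{2}$ ($f{\left(g \right)} = 2 g 2 g = 4 g^{2}$)
$r = 48716$ ($r = \left(-32 + 108\right) \left(-35 + 4 \cdot 13^{2}\right) = 76 \left(-35 + 4 \cdot 169\right) = 76 \left(-35 + 676\right) = 76 \cdot 641 = 48716$)
$\left(\sqrt{-149 + o{\left(3 \right)}} + n{\left(-7 \right)}\right) r = \left(\sqrt{-149 + 14} - 7\right) 48716 = \left(\sqrt{-135} - 7\right) 48716 = \left(3 i \sqrt{15} - 7\right) 48716 = \left(-7 + 3 i \sqrt{15}\right) 48716 = -341012 + 146148 i \sqrt{15}$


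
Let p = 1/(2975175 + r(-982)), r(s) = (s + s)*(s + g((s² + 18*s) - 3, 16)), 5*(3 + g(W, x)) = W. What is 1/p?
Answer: -366932441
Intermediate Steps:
g(W, x) = -3 + W/5
r(s) = 2*s*(-18/5 + s²/5 + 23*s/5) (r(s) = (s + s)*(s + (-3 + ((s² + 18*s) - 3)/5)) = (2*s)*(s + (-3 + (-3 + s² + 18*s)/5)) = (2*s)*(s + (-3 + (-⅗ + s²/5 + 18*s/5))) = (2*s)*(s + (-18/5 + s²/5 + 18*s/5)) = (2*s)*(-18/5 + s²/5 + 23*s/5) = 2*s*(-18/5 + s²/5 + 23*s/5))
p = -1/366932441 (p = 1/(2975175 + (⅖)*(-982)*(-18 + (-982)² + 23*(-982))) = 1/(2975175 + (⅖)*(-982)*(-18 + 964324 - 22586)) = 1/(2975175 + (⅖)*(-982)*941720) = 1/(2975175 - 369907616) = 1/(-366932441) = -1/366932441 ≈ -2.7253e-9)
1/p = 1/(-1/366932441) = -366932441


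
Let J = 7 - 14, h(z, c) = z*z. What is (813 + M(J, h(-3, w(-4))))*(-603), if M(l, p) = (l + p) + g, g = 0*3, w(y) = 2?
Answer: -491445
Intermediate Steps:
h(z, c) = z²
J = -7
g = 0
M(l, p) = l + p (M(l, p) = (l + p) + 0 = l + p)
(813 + M(J, h(-3, w(-4))))*(-603) = (813 + (-7 + (-3)²))*(-603) = (813 + (-7 + 9))*(-603) = (813 + 2)*(-603) = 815*(-603) = -491445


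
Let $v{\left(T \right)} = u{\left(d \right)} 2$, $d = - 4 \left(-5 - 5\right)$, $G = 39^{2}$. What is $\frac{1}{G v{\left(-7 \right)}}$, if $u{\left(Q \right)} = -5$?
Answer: $- \frac{1}{15210} \approx -6.5746 \cdot 10^{-5}$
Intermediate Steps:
$G = 1521$
$d = 40$ ($d = \left(-4\right) \left(-10\right) = 40$)
$v{\left(T \right)} = -10$ ($v{\left(T \right)} = \left(-5\right) 2 = -10$)
$\frac{1}{G v{\left(-7 \right)}} = \frac{1}{1521 \left(-10\right)} = \frac{1}{-15210} = - \frac{1}{15210}$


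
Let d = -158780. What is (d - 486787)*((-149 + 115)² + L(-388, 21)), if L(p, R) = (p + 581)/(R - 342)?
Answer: -79809941887/107 ≈ -7.4589e+8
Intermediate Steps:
L(p, R) = (581 + p)/(-342 + R)
(d - 486787)*((-149 + 115)² + L(-388, 21)) = (-158780 - 486787)*((-149 + 115)² + (581 - 388)/(-342 + 21)) = -645567*((-34)² + 193/(-321)) = -645567*(1156 - 1/321*193) = -645567*(1156 - 193/321) = -645567*370883/321 = -79809941887/107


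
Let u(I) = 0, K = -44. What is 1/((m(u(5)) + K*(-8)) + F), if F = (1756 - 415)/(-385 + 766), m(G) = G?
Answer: 127/45151 ≈ 0.0028128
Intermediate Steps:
F = 447/127 (F = 1341/381 = 1341*(1/381) = 447/127 ≈ 3.5197)
1/((m(u(5)) + K*(-8)) + F) = 1/((0 - 44*(-8)) + 447/127) = 1/((0 + 352) + 447/127) = 1/(352 + 447/127) = 1/(45151/127) = 127/45151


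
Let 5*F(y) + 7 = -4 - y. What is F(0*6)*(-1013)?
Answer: 11143/5 ≈ 2228.6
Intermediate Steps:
F(y) = -11/5 - y/5 (F(y) = -7/5 + (-4 - y)/5 = -7/5 + (-⅘ - y/5) = -11/5 - y/5)
F(0*6)*(-1013) = (-11/5 - 0*6)*(-1013) = (-11/5 - ⅕*0)*(-1013) = (-11/5 + 0)*(-1013) = -11/5*(-1013) = 11143/5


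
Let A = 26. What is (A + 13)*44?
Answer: 1716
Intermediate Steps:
(A + 13)*44 = (26 + 13)*44 = 39*44 = 1716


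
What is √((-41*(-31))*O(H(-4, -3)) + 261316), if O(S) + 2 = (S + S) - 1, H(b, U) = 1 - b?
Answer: √270213 ≈ 519.82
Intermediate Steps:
O(S) = -3 + 2*S (O(S) = -2 + ((S + S) - 1) = -2 + (2*S - 1) = -2 + (-1 + 2*S) = -3 + 2*S)
√((-41*(-31))*O(H(-4, -3)) + 261316) = √((-41*(-31))*(-3 + 2*(1 - 1*(-4))) + 261316) = √(1271*(-3 + 2*(1 + 4)) + 261316) = √(1271*(-3 + 2*5) + 261316) = √(1271*(-3 + 10) + 261316) = √(1271*7 + 261316) = √(8897 + 261316) = √270213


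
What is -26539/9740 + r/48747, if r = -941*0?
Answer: -26539/9740 ≈ -2.7247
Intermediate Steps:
r = 0
-26539/9740 + r/48747 = -26539/9740 + 0/48747 = -26539*1/9740 + 0*(1/48747) = -26539/9740 + 0 = -26539/9740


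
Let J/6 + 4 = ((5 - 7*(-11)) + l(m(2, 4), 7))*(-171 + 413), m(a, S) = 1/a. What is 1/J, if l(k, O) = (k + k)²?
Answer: 1/120492 ≈ 8.2993e-6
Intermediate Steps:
l(k, O) = 4*k² (l(k, O) = (2*k)² = 4*k²)
J = 120492 (J = -24 + 6*(((5 - 7*(-11)) + 4*(1/2)²)*(-171 + 413)) = -24 + 6*(((5 + 77) + 4*(½)²)*242) = -24 + 6*((82 + 4*(¼))*242) = -24 + 6*((82 + 1)*242) = -24 + 6*(83*242) = -24 + 6*20086 = -24 + 120516 = 120492)
1/J = 1/120492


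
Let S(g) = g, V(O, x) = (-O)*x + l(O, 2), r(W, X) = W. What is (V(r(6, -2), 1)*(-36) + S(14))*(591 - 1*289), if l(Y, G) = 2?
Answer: 47716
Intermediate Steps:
V(O, x) = 2 - O*x (V(O, x) = (-O)*x + 2 = -O*x + 2 = 2 - O*x)
(V(r(6, -2), 1)*(-36) + S(14))*(591 - 1*289) = ((2 - 1*6*1)*(-36) + 14)*(591 - 1*289) = ((2 - 6)*(-36) + 14)*(591 - 289) = (-4*(-36) + 14)*302 = (144 + 14)*302 = 158*302 = 47716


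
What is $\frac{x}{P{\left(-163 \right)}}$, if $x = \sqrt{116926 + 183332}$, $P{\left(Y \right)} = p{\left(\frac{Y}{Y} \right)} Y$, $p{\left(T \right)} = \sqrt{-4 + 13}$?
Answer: $- \frac{\sqrt{33362}}{163} \approx -1.1206$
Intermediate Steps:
$p{\left(T \right)} = 3$ ($p{\left(T \right)} = \sqrt{9} = 3$)
$P{\left(Y \right)} = 3 Y$
$x = 3 \sqrt{33362}$ ($x = \sqrt{300258} = 3 \sqrt{33362} \approx 547.96$)
$\frac{x}{P{\left(-163 \right)}} = \frac{3 \sqrt{33362}}{3 \left(-163\right)} = \frac{3 \sqrt{33362}}{-489} = 3 \sqrt{33362} \left(- \frac{1}{489}\right) = - \frac{\sqrt{33362}}{163}$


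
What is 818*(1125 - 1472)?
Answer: -283846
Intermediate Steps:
818*(1125 - 1472) = 818*(-347) = -283846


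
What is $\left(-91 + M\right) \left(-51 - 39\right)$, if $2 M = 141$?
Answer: $1845$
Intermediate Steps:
$M = \frac{141}{2}$ ($M = \frac{1}{2} \cdot 141 = \frac{141}{2} \approx 70.5$)
$\left(-91 + M\right) \left(-51 - 39\right) = \left(-91 + \frac{141}{2}\right) \left(-51 - 39\right) = - \frac{41 \left(-51 - 39\right)}{2} = \left(- \frac{41}{2}\right) \left(-90\right) = 1845$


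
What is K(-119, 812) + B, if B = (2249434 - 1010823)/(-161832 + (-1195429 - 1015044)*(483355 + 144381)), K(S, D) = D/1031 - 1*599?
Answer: -855808092494574661/1430609043829760 ≈ -598.21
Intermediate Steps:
K(S, D) = -599 + D/1031 (K(S, D) = D*(1/1031) - 599 = D/1031 - 599 = -599 + D/1031)
B = -1238611/1387593640960 (B = 1238611/(-161832 - 2210473*627736) = 1238611/(-161832 - 1387593479128) = 1238611/(-1387593640960) = 1238611*(-1/1387593640960) = -1238611/1387593640960 ≈ -8.9263e-7)
K(-119, 812) + B = (-599 + (1/1031)*812) - 1238611/1387593640960 = (-599 + 812/1031) - 1238611/1387593640960 = -616757/1031 - 1238611/1387593640960 = -855808092494574661/1430609043829760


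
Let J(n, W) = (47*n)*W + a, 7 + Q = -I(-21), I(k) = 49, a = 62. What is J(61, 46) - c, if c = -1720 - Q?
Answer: 133608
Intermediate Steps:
Q = -56 (Q = -7 - 1*49 = -7 - 49 = -56)
c = -1664 (c = -1720 - 1*(-56) = -1720 + 56 = -1664)
J(n, W) = 62 + 47*W*n (J(n, W) = (47*n)*W + 62 = 47*W*n + 62 = 62 + 47*W*n)
J(61, 46) - c = (62 + 47*46*61) - 1*(-1664) = (62 + 131882) + 1664 = 131944 + 1664 = 133608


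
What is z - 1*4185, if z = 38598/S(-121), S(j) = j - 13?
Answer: -299694/67 ≈ -4473.0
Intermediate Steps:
S(j) = -13 + j
z = -19299/67 (z = 38598/(-13 - 121) = 38598/(-134) = 38598*(-1/134) = -19299/67 ≈ -288.04)
z - 1*4185 = -19299/67 - 1*4185 = -19299/67 - 4185 = -299694/67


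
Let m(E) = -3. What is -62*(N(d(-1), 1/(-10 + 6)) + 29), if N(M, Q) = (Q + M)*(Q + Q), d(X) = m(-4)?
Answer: -7595/4 ≈ -1898.8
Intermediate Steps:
d(X) = -3
N(M, Q) = 2*Q*(M + Q) (N(M, Q) = (M + Q)*(2*Q) = 2*Q*(M + Q))
-62*(N(d(-1), 1/(-10 + 6)) + 29) = -62*(2*(-3 + 1/(-10 + 6))/(-10 + 6) + 29) = -62*(2*(-3 + 1/(-4))/(-4) + 29) = -62*(2*(-¼)*(-3 - ¼) + 29) = -62*(2*(-¼)*(-13/4) + 29) = -62*(13/8 + 29) = -62*245/8 = -7595/4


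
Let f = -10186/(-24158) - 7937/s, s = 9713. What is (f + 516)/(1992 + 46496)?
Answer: 30246217009/2844386739788 ≈ 0.010634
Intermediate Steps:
f = -46402714/117323327 (f = -10186/(-24158) - 7937/9713 = -10186*(-1/24158) - 7937*1/9713 = 5093/12079 - 7937/9713 = -46402714/117323327 ≈ -0.39551)
(f + 516)/(1992 + 46496) = (-46402714/117323327 + 516)/(1992 + 46496) = (60492434018/117323327)/48488 = (60492434018/117323327)*(1/48488) = 30246217009/2844386739788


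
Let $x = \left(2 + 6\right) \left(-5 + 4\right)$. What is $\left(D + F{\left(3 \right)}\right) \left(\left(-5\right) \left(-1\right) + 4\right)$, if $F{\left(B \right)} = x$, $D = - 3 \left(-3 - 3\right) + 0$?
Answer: $90$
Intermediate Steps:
$x = -8$ ($x = 8 \left(-1\right) = -8$)
$D = 18$ ($D = \left(-3\right) \left(-6\right) + 0 = 18 + 0 = 18$)
$F{\left(B \right)} = -8$
$\left(D + F{\left(3 \right)}\right) \left(\left(-5\right) \left(-1\right) + 4\right) = \left(18 - 8\right) \left(\left(-5\right) \left(-1\right) + 4\right) = 10 \left(5 + 4\right) = 10 \cdot 9 = 90$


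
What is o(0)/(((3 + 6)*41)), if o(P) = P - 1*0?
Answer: 0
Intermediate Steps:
o(P) = P (o(P) = P + 0 = P)
o(0)/(((3 + 6)*41)) = 0/(((3 + 6)*41)) = 0/((9*41)) = 0/369 = 0*(1/369) = 0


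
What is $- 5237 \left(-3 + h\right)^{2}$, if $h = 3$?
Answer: $0$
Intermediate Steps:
$- 5237 \left(-3 + h\right)^{2} = - 5237 \left(-3 + 3\right)^{2} = - 5237 \cdot 0^{2} = \left(-5237\right) 0 = 0$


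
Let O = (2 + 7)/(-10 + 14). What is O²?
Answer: 81/16 ≈ 5.0625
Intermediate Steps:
O = 9/4 ≈ 2.2500
O² = (9/4)² = 81/16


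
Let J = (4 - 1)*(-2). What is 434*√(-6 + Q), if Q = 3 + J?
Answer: 1302*I ≈ 1302.0*I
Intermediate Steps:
J = -6 (J = 3*(-2) = -6)
Q = -3 (Q = 3 - 6 = -3)
434*√(-6 + Q) = 434*√(-6 - 3) = 434*√(-9) = 434*(3*I) = 1302*I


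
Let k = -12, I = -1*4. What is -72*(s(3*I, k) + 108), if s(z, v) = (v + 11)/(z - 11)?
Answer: -178920/23 ≈ -7779.1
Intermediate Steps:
I = -4
s(z, v) = (11 + v)/(-11 + z)
-72*(s(3*I, k) + 108) = -72*((11 - 12)/(-11 + 3*(-4)) + 108) = -72*(-1/(-11 - 12) + 108) = -72*(-1/(-23) + 108) = -72*(-1/23*(-1) + 108) = -72*(1/23 + 108) = -72*2485/23 = -178920/23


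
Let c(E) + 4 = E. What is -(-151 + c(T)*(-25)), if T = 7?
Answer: 226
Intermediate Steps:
c(E) = -4 + E
-(-151 + c(T)*(-25)) = -(-151 + (-4 + 7)*(-25)) = -(-151 + 3*(-25)) = -(-151 - 75) = -1*(-226) = 226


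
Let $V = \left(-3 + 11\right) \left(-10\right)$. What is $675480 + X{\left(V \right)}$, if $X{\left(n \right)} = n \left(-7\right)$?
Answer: $676040$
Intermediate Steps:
$V = -80$ ($V = 8 \left(-10\right) = -80$)
$X{\left(n \right)} = - 7 n$
$675480 + X{\left(V \right)} = 675480 - -560 = 675480 + 560 = 676040$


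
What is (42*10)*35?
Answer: 14700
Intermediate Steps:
(42*10)*35 = 420*35 = 14700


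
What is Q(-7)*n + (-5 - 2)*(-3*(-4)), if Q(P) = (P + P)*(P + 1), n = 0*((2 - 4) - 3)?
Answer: -84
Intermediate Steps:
n = 0 (n = 0*(-2 - 3) = 0*(-5) = 0)
Q(P) = 2*P*(1 + P) (Q(P) = (2*P)*(1 + P) = 2*P*(1 + P))
Q(-7)*n + (-5 - 2)*(-3*(-4)) = (2*(-7)*(1 - 7))*0 + (-5 - 2)*(-3*(-4)) = (2*(-7)*(-6))*0 - 7*12 = 84*0 - 84 = 0 - 84 = -84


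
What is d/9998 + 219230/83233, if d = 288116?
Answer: 13086310284/416081767 ≈ 31.451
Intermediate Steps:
d/9998 + 219230/83233 = 288116/9998 + 219230/83233 = 288116*(1/9998) + 219230*(1/83233) = 144058/4999 + 219230/83233 = 13086310284/416081767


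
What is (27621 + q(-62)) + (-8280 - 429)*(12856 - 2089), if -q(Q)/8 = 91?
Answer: -93742910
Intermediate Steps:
q(Q) = -728 (q(Q) = -8*91 = -728)
(27621 + q(-62)) + (-8280 - 429)*(12856 - 2089) = (27621 - 728) + (-8280 - 429)*(12856 - 2089) = 26893 - 8709*10767 = 26893 - 93769803 = -93742910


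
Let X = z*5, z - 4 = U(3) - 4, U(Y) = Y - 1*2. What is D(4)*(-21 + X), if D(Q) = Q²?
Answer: -256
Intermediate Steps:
U(Y) = -2 + Y (U(Y) = Y - 2 = -2 + Y)
z = 1 (z = 4 + ((-2 + 3) - 4) = 4 + (1 - 4) = 4 - 3 = 1)
X = 5 (X = 1*5 = 5)
D(4)*(-21 + X) = 4²*(-21 + 5) = 16*(-16) = -256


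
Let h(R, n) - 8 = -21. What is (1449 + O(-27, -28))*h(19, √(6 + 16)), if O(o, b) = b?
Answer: -18473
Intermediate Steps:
h(R, n) = -13 (h(R, n) = 8 - 21 = -13)
(1449 + O(-27, -28))*h(19, √(6 + 16)) = (1449 - 28)*(-13) = 1421*(-13) = -18473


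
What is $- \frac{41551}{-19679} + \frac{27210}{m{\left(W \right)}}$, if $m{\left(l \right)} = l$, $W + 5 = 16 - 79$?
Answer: $- \frac{266320061}{669086} \approx -398.04$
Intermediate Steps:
$W = -68$ ($W = -5 + \left(16 - 79\right) = -5 - 63 = -68$)
$- \frac{41551}{-19679} + \frac{27210}{m{\left(W \right)}} = - \frac{41551}{-19679} + \frac{27210}{-68} = \left(-41551\right) \left(- \frac{1}{19679}\right) + 27210 \left(- \frac{1}{68}\right) = \frac{41551}{19679} - \frac{13605}{34} = - \frac{266320061}{669086}$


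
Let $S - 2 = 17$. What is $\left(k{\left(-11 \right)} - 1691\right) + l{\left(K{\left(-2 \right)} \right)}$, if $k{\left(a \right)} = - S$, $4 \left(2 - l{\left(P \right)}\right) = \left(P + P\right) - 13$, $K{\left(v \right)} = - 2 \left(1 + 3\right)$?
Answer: $- \frac{6803}{4} \approx -1700.8$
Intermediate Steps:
$K{\left(v \right)} = -8$ ($K{\left(v \right)} = \left(-2\right) 4 = -8$)
$S = 19$ ($S = 2 + 17 = 19$)
$l{\left(P \right)} = \frac{21}{4} - \frac{P}{2}$ ($l{\left(P \right)} = 2 - \frac{\left(P + P\right) - 13}{4} = 2 - \frac{2 P - 13}{4} = 2 - \frac{-13 + 2 P}{4} = 2 - \left(- \frac{13}{4} + \frac{P}{2}\right) = \frac{21}{4} - \frac{P}{2}$)
$k{\left(a \right)} = -19$ ($k{\left(a \right)} = \left(-1\right) 19 = -19$)
$\left(k{\left(-11 \right)} - 1691\right) + l{\left(K{\left(-2 \right)} \right)} = \left(-19 - 1691\right) + \left(\frac{21}{4} - -4\right) = -1710 + \left(\frac{21}{4} + 4\right) = -1710 + \frac{37}{4} = - \frac{6803}{4}$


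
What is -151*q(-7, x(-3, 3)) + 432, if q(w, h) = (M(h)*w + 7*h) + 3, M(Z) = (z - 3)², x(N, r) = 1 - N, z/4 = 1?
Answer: -3192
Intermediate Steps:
z = 4 (z = 4*1 = 4)
M(Z) = 1 (M(Z) = (4 - 3)² = 1² = 1)
q(w, h) = 3 + w + 7*h (q(w, h) = (1*w + 7*h) + 3 = (w + 7*h) + 3 = 3 + w + 7*h)
-151*q(-7, x(-3, 3)) + 432 = -151*(3 - 7 + 7*(1 - 1*(-3))) + 432 = -151*(3 - 7 + 7*(1 + 3)) + 432 = -151*(3 - 7 + 7*4) + 432 = -151*(3 - 7 + 28) + 432 = -151*24 + 432 = -3624 + 432 = -3192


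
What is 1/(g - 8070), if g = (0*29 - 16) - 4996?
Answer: -1/13082 ≈ -7.6441e-5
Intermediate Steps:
g = -5012 (g = (0 - 16) - 4996 = -16 - 4996 = -5012)
1/(g - 8070) = 1/(-5012 - 8070) = 1/(-13082) = -1/13082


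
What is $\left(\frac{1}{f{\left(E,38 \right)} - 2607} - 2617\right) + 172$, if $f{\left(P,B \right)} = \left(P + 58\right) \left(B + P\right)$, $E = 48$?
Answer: $- \frac{15914504}{6509} \approx -2445.0$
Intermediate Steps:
$f{\left(P,B \right)} = \left(58 + P\right) \left(B + P\right)$
$\left(\frac{1}{f{\left(E,38 \right)} - 2607} - 2617\right) + 172 = \left(\frac{1}{\left(48^{2} + 58 \cdot 38 + 58 \cdot 48 + 38 \cdot 48\right) - 2607} - 2617\right) + 172 = \left(\frac{1}{\left(2304 + 2204 + 2784 + 1824\right) - 2607} - 2617\right) + 172 = \left(\frac{1}{9116 - 2607} - 2617\right) + 172 = \left(\frac{1}{6509} - 2617\right) + 172 = - \frac{17034052}{6509} + 172 = - \frac{15914504}{6509}$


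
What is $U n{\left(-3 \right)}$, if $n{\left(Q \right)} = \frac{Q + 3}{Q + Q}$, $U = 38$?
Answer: $0$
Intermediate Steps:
$n{\left(Q \right)} = \frac{3 + Q}{2 Q}$
$U n{\left(-3 \right)} = 38 \frac{3 - 3}{2 \left(-3\right)} = 38 \cdot \frac{1}{2} \left(- \frac{1}{3}\right) 0 = 38 \cdot 0 = 0$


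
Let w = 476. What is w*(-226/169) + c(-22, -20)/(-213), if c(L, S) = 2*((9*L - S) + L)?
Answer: -22846088/35997 ≈ -634.67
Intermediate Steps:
c(L, S) = -2*S + 20*L (c(L, S) = 2*((-S + 9*L) + L) = 2*(-S + 10*L) = -2*S + 20*L)
w*(-226/169) + c(-22, -20)/(-213) = 476*(-226/169) + (-2*(-20) + 20*(-22))/(-213) = 476*(-226*1/169) + (40 - 440)*(-1/213) = 476*(-226/169) - 400*(-1/213) = -107576/169 + 400/213 = -22846088/35997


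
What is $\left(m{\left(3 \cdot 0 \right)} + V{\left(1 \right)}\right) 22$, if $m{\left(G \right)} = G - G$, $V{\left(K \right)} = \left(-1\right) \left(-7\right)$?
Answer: $154$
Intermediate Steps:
$V{\left(K \right)} = 7$
$m{\left(G \right)} = 0$
$\left(m{\left(3 \cdot 0 \right)} + V{\left(1 \right)}\right) 22 = \left(0 + 7\right) 22 = 7 \cdot 22 = 154$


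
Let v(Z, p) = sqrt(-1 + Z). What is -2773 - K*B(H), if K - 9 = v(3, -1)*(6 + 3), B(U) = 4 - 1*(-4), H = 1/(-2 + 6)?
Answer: -2845 - 72*sqrt(2) ≈ -2946.8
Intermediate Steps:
H = 1/4 ≈ 0.25000
B(U) = 8 (B(U) = 4 + 4 = 8)
K = 9 + 9*sqrt(2) (K = 9 + sqrt(-1 + 3)*(6 + 3) = 9 + sqrt(2)*9 = 9 + 9*sqrt(2) ≈ 21.728)
-2773 - K*B(H) = -2773 - (9 + 9*sqrt(2))*8 = -2773 - (72 + 72*sqrt(2)) = -2773 + (-72 - 72*sqrt(2)) = -2845 - 72*sqrt(2)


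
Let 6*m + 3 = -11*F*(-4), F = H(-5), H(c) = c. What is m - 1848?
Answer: -11311/6 ≈ -1885.2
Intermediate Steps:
F = -5
m = -223/6 (m = -½ + (-11*(-5)*(-4))/6 = -½ + (55*(-4))/6 = -½ + (⅙)*(-220) = -½ - 110/3 = -223/6 ≈ -37.167)
m - 1848 = -223/6 - 1848 = -11311/6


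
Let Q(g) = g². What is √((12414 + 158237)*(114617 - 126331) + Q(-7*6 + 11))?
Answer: I*√1999004853 ≈ 44710.0*I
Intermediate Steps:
√((12414 + 158237)*(114617 - 126331) + Q(-7*6 + 11)) = √((12414 + 158237)*(114617 - 126331) + (-7*6 + 11)²) = √(170651*(-11714) + (-42 + 11)²) = √(-1999005814 + (-31)²) = √(-1999005814 + 961) = √(-1999004853) = I*√1999004853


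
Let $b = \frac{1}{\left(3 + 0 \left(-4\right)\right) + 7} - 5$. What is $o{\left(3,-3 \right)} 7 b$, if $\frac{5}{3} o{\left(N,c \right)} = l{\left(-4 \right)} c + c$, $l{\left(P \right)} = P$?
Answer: $- \frac{9261}{50} \approx -185.22$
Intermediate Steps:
$o{\left(N,c \right)} = - \frac{9 c}{5}$ ($o{\left(N,c \right)} = \frac{3 \left(- 4 c + c\right)}{5} = \frac{3 \left(- 3 c\right)}{5} = - \frac{9 c}{5}$)
$b = - \frac{49}{10}$ ($b = \frac{1}{\left(3 + 0\right) + 7} - 5 = \frac{1}{3 + 7} - 5 = \frac{1}{10} - 5 = - \frac{49}{10} \approx -4.9$)
$o{\left(3,-3 \right)} 7 b = \left(- \frac{9}{5}\right) \left(-3\right) 7 \left(- \frac{49}{10}\right) = \frac{27}{5} \cdot 7 \left(- \frac{49}{10}\right) = \frac{189}{5} \left(- \frac{49}{10}\right) = - \frac{9261}{50}$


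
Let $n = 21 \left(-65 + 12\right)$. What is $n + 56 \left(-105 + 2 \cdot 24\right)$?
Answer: $-4305$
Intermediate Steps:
$n = -1113$ ($n = 21 \left(-53\right) = -1113$)
$n + 56 \left(-105 + 2 \cdot 24\right) = -1113 + 56 \left(-105 + 2 \cdot 24\right) = -1113 + 56 \left(-105 + 48\right) = -1113 + 56 \left(-57\right) = -1113 - 3192 = -4305$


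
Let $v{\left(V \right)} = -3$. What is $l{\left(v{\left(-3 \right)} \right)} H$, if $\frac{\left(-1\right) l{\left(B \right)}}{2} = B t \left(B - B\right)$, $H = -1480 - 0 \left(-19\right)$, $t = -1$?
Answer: $0$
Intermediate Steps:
$H = -1480$ ($H = -1480 - 0 = -1480 + 0 = -1480$)
$l{\left(B \right)} = 0$ ($l{\left(B \right)} = - 2 B \left(-1\right) \left(B - B\right) = - 2 - B 0 = \left(-2\right) 0 = 0$)
$l{\left(v{\left(-3 \right)} \right)} H = 0 \left(-1480\right) = 0$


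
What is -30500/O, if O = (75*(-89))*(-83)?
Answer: -1220/22161 ≈ -0.055052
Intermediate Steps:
O = 554025 (O = -6675*(-83) = 554025)
-30500/O = -30500/554025 = -30500*1/554025 = -1220/22161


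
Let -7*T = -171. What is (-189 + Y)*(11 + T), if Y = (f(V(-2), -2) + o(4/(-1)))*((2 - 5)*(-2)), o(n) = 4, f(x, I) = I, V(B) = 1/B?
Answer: -43896/7 ≈ -6270.9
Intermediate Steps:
T = 171/7 (T = -⅐*(-171) = 171/7 ≈ 24.429)
Y = 12 (Y = (-2 + 4)*((2 - 5)*(-2)) = 2*(-3*(-2)) = 2*6 = 12)
(-189 + Y)*(11 + T) = (-189 + 12)*(11 + 171/7) = -177*248/7 = -43896/7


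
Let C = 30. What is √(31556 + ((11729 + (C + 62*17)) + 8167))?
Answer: 2*√13134 ≈ 229.21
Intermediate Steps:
√(31556 + ((11729 + (C + 62*17)) + 8167)) = √(31556 + ((11729 + (30 + 62*17)) + 8167)) = √(31556 + ((11729 + (30 + 1054)) + 8167)) = √(31556 + ((11729 + 1084) + 8167)) = √(31556 + (12813 + 8167)) = √(31556 + 20980) = √52536 = 2*√13134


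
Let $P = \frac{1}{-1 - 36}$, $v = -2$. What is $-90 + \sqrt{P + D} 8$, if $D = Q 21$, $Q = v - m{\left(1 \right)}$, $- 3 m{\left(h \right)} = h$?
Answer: $-90 + \frac{288 i \sqrt{37}}{37} \approx -90.0 + 47.347 i$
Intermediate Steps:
$m{\left(h \right)} = - \frac{h}{3}$
$P = - \frac{1}{37}$ ($P = \frac{1}{-37} = - \frac{1}{37} \approx -0.027027$)
$Q = - \frac{5}{3}$ ($Q = -2 - \left(- \frac{1}{3}\right) 1 = -2 - - \frac{1}{3} = -2 + \frac{1}{3} = - \frac{5}{3} \approx -1.6667$)
$D = -35$ ($D = \left(- \frac{5}{3}\right) 21 = -35$)
$-90 + \sqrt{P + D} 8 = -90 + \sqrt{- \frac{1}{37} - 35} \cdot 8 = -90 + \sqrt{- \frac{1296}{37}} \cdot 8 = -90 + \frac{36 i \sqrt{37}}{37} \cdot 8 = -90 + \frac{288 i \sqrt{37}}{37}$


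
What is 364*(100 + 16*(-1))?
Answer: 30576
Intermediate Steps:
364*(100 + 16*(-1)) = 364*(100 - 16) = 364*84 = 30576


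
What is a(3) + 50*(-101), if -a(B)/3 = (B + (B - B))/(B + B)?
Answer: -10103/2 ≈ -5051.5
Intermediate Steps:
a(B) = -3/2 (a(B) = -3*(B + (B - B))/(B + B) = -3*(B + 0)/(2*B) = -3*B*1/(2*B) = -3*½ = -3/2)
a(3) + 50*(-101) = -3/2 + 50*(-101) = -3/2 - 5050 = -10103/2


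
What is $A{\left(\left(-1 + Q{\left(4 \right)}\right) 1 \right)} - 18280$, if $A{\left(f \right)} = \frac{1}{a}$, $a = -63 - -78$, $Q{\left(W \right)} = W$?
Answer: $- \frac{274199}{15} \approx -18280.0$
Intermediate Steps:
$a = 15$ ($a = -63 + 78 = 15$)
$A{\left(f \right)} = \frac{1}{15}$
$A{\left(\left(-1 + Q{\left(4 \right)}\right) 1 \right)} - 18280 = \frac{1}{15} - 18280 = - \frac{274199}{15}$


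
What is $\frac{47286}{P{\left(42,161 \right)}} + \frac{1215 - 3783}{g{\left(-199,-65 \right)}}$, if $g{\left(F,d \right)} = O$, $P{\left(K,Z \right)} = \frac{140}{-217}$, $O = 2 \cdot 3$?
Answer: $- \frac{737213}{10} \approx -73721.0$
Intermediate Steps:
$O = 6$
$P{\left(K,Z \right)} = - \frac{20}{31}$ ($P{\left(K,Z \right)} = 140 \left(- \frac{1}{217}\right) = - \frac{20}{31}$)
$g{\left(F,d \right)} = 6$
$\frac{47286}{P{\left(42,161 \right)}} + \frac{1215 - 3783}{g{\left(-199,-65 \right)}} = \frac{47286}{- \frac{20}{31}} + \frac{1215 - 3783}{6} = 47286 \left(- \frac{31}{20}\right) - 428 = - \frac{732933}{10} - 428 = - \frac{737213}{10}$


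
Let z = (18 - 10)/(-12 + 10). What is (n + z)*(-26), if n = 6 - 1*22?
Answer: 520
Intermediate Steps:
n = -16 (n = 6 - 22 = -16)
z = -4 (z = 8/(-2) = 8*(-1/2) = -4)
(n + z)*(-26) = (-16 - 4)*(-26) = -20*(-26) = 520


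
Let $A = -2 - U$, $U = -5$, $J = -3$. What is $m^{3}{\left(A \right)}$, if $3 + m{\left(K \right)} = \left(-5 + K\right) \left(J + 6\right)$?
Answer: $-729$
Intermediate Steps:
$A = 3$ ($A = -2 - -5 = -2 + 5 = 3$)
$m{\left(K \right)} = -18 + 3 K$ ($m{\left(K \right)} = -3 + \left(-5 + K\right) \left(-3 + 6\right) = -3 + \left(-5 + K\right) 3 = -3 + \left(-15 + 3 K\right) = -18 + 3 K$)
$m^{3}{\left(A \right)} = \left(-18 + 3 \cdot 3\right)^{3} = \left(-18 + 9\right)^{3} = \left(-9\right)^{3} = -729$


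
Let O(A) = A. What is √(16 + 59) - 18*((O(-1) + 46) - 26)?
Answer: -342 + 5*√3 ≈ -333.34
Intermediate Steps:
√(16 + 59) - 18*((O(-1) + 46) - 26) = √(16 + 59) - 18*((-1 + 46) - 26) = √75 - 18*(45 - 26) = 5*√3 - 18*19 = 5*√3 - 342 = -342 + 5*√3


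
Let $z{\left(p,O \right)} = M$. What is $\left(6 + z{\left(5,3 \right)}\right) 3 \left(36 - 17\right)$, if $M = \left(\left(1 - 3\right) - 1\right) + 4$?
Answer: $399$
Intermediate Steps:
$M = 1$ ($M = \left(-2 - 1\right) + 4 = -3 + 4 = 1$)
$z{\left(p,O \right)} = 1$
$\left(6 + z{\left(5,3 \right)}\right) 3 \left(36 - 17\right) = \left(6 + 1\right) 3 \left(36 - 17\right) = 7 \cdot 3 \left(36 - 17\right) = 21 \cdot 19 = 399$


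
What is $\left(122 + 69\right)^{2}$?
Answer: $36481$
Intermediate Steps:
$\left(122 + 69\right)^{2} = 191^{2} = 36481$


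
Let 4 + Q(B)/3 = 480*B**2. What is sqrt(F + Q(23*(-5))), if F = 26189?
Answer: sqrt(19070177) ≈ 4366.9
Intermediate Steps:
Q(B) = -12 + 1440*B**2 (Q(B) = -12 + 3*(480*B**2) = -12 + 1440*B**2)
sqrt(F + Q(23*(-5))) = sqrt(26189 + (-12 + 1440*(23*(-5))**2)) = sqrt(26189 + (-12 + 1440*(-115)**2)) = sqrt(26189 + (-12 + 1440*13225)) = sqrt(26189 + (-12 + 19044000)) = sqrt(26189 + 19043988) = sqrt(19070177)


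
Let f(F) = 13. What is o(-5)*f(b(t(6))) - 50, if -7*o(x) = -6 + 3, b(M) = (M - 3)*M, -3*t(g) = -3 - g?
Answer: -311/7 ≈ -44.429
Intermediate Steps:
t(g) = 1 + g/3 (t(g) = -(-3 - g)/3 = 1 + g/3)
b(M) = M*(-3 + M) (b(M) = (-3 + M)*M = M*(-3 + M))
o(x) = 3/7 (o(x) = -(-6 + 3)/7 = -⅐*(-3) = 3/7)
o(-5)*f(b(t(6))) - 50 = (3/7)*13 - 50 = 39/7 - 50 = -311/7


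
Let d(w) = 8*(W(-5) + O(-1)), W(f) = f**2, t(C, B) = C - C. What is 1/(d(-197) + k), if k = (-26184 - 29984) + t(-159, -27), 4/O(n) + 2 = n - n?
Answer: -1/55984 ≈ -1.7862e-5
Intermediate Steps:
t(C, B) = 0
O(n) = -2 (O(n) = 4/(-2 + (n - n)) = 4/(-2 + 0) = 4/(-2) = 4*(-1/2) = -2)
k = -56168 (k = (-26184 - 29984) + 0 = -56168 + 0 = -56168)
d(w) = 184 (d(w) = 8*((-5)**2 - 2) = 8*(25 - 2) = 8*23 = 184)
1/(d(-197) + k) = 1/(184 - 56168) = 1/(-55984) = -1/55984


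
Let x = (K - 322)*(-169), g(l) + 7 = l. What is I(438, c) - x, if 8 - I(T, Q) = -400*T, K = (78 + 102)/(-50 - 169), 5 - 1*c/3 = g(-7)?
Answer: 8807530/73 ≈ 1.2065e+5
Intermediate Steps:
g(l) = -7 + l
c = 57 (c = 15 - 3*(-7 - 7) = 15 - 3*(-14) = 15 + 42 = 57)
K = -60/73 (K = 180/(-219) = 180*(-1/219) = -60/73 ≈ -0.82192)
I(T, Q) = 8 + 400*T (I(T, Q) = 8 - (-400)*T = 8 + 400*T)
x = 3982654/73 (x = (-60/73 - 322)*(-169) = -23566/73*(-169) = 3982654/73 ≈ 54557.)
I(438, c) - x = (8 + 400*438) - 1*3982654/73 = (8 + 175200) - 3982654/73 = 175208 - 3982654/73 = 8807530/73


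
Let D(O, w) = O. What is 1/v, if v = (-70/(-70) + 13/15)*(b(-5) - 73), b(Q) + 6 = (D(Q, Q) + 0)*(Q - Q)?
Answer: -15/2212 ≈ -0.0067812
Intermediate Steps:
b(Q) = -6 (b(Q) = -6 + (Q + 0)*(Q - Q) = -6 + Q*0 = -6 + 0 = -6)
v = -2212/15 (v = (-70/(-70) + 13/15)*(-6 - 73) = (-70*(-1/70) + 13*(1/15))*(-79) = (1 + 13/15)*(-79) = (28/15)*(-79) = -2212/15 ≈ -147.47)
1/v = 1/(-2212/15) = -15/2212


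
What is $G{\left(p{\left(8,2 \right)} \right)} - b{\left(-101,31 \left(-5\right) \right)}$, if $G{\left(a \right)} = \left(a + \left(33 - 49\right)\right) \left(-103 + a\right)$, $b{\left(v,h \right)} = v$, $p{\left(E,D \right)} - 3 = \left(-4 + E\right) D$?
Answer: $561$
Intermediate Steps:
$p{\left(E,D \right)} = 3 + D \left(-4 + E\right)$ ($p{\left(E,D \right)} = 3 + \left(-4 + E\right) D = 3 + D \left(-4 + E\right)$)
$G{\left(a \right)} = \left(-103 + a\right) \left(-16 + a\right)$ ($G{\left(a \right)} = \left(a - 16\right) \left(-103 + a\right) = \left(-16 + a\right) \left(-103 + a\right) = \left(-103 + a\right) \left(-16 + a\right)$)
$G{\left(p{\left(8,2 \right)} \right)} - b{\left(-101,31 \left(-5\right) \right)} = \left(1648 + \left(3 - 8 + 2 \cdot 8\right)^{2} - 119 \left(3 - 8 + 2 \cdot 8\right)\right) - -101 = \left(1648 + \left(3 - 8 + 16\right)^{2} - 119 \left(3 - 8 + 16\right)\right) + 101 = \left(1648 + 11^{2} - 1309\right) + 101 = \left(1648 + 121 - 1309\right) + 101 = 460 + 101 = 561$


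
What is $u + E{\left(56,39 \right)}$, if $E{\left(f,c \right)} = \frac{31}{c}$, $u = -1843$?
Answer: $- \frac{71846}{39} \approx -1842.2$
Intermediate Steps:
$u + E{\left(56,39 \right)} = -1843 + \frac{31}{39} = - \frac{71846}{39}$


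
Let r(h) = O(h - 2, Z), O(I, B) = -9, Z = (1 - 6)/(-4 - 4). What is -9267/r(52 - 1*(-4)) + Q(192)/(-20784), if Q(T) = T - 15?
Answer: 21400415/20784 ≈ 1029.7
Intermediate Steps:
Z = 5/8 (Z = -5/(-8) = -5*(-⅛) = 5/8 ≈ 0.62500)
Q(T) = -15 + T
r(h) = -9
-9267/r(52 - 1*(-4)) + Q(192)/(-20784) = -9267/(-9) + (-15 + 192)/(-20784) = -9267*(-⅑) + 177*(-1/20784) = 3089/3 - 59/6928 = 21400415/20784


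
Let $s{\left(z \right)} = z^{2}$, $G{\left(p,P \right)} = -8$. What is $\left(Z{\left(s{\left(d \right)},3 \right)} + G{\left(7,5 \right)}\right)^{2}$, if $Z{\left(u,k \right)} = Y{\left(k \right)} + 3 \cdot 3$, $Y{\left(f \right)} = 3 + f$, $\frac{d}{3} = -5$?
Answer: $49$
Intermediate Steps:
$d = -15$ ($d = 3 \left(-5\right) = -15$)
$Z{\left(u,k \right)} = 12 + k$ ($Z{\left(u,k \right)} = \left(3 + k\right) + 3 \cdot 3 = \left(3 + k\right) + 9 = 12 + k$)
$\left(Z{\left(s{\left(d \right)},3 \right)} + G{\left(7,5 \right)}\right)^{2} = \left(\left(12 + 3\right) - 8\right)^{2} = \left(15 - 8\right)^{2} = 7^{2} = 49$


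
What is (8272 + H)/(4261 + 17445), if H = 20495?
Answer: 28767/21706 ≈ 1.3253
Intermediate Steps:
(8272 + H)/(4261 + 17445) = (8272 + 20495)/(4261 + 17445) = 28767/21706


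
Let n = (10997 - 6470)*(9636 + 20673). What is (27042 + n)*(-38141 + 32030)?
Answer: -838648493235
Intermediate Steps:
n = 137208843 (n = 4527*30309 = 137208843)
(27042 + n)*(-38141 + 32030) = (27042 + 137208843)*(-38141 + 32030) = 137235885*(-6111) = -838648493235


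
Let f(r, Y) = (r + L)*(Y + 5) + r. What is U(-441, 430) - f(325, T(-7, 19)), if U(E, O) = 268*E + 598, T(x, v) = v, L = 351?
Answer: -134139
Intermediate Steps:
f(r, Y) = r + (5 + Y)*(351 + r) (f(r, Y) = (r + 351)*(Y + 5) + r = (351 + r)*(5 + Y) + r = (5 + Y)*(351 + r) + r = r + (5 + Y)*(351 + r))
U(E, O) = 598 + 268*E
U(-441, 430) - f(325, T(-7, 19)) = (598 + 268*(-441)) - (1755 + 6*325 + 351*19 + 19*325) = (598 - 118188) - (1755 + 1950 + 6669 + 6175) = -117590 - 1*16549 = -117590 - 16549 = -134139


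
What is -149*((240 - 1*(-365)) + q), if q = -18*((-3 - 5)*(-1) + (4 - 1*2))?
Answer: -63325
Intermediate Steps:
q = -180 (q = -18*(-8*(-1) + (4 - 2)) = -18*(8 + 2) = -18*10 = -180)
-149*((240 - 1*(-365)) + q) = -149*((240 - 1*(-365)) - 180) = -149*((240 + 365) - 180) = -149*(605 - 180) = -149*425 = -63325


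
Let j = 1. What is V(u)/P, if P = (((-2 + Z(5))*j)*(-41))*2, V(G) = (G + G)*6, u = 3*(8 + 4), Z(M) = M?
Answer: -72/41 ≈ -1.7561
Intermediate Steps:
u = 36 (u = 3*12 = 36)
V(G) = 12*G (V(G) = (2*G)*6 = 12*G)
P = -246 (P = (((-2 + 5)*1)*(-41))*2 = ((3*1)*(-41))*2 = (3*(-41))*2 = -123*2 = -246)
V(u)/P = (12*36)/(-246) = 432*(-1/246) = -72/41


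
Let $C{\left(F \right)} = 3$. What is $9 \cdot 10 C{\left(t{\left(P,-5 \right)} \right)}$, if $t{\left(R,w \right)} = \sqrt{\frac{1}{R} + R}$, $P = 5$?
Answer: $270$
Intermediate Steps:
$t{\left(R,w \right)} = \sqrt{R + \frac{1}{R}}$
$9 \cdot 10 C{\left(t{\left(P,-5 \right)} \right)} = 9 \cdot 10 \cdot 3 = 90 \cdot 3 = 270$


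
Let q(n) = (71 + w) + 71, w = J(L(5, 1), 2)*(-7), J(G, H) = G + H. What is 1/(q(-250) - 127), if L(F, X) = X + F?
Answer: -1/41 ≈ -0.024390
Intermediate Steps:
L(F, X) = F + X
w = -56 (w = ((5 + 1) + 2)*(-7) = (6 + 2)*(-7) = 8*(-7) = -56)
q(n) = 86 (q(n) = (71 - 56) + 71 = 15 + 71 = 86)
1/(q(-250) - 127) = 1/(86 - 127) = 1/(-41) = -1/41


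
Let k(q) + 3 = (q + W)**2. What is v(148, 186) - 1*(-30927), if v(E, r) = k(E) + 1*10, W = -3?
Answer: 51959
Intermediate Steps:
k(q) = -3 + (-3 + q)**2 (k(q) = -3 + (q - 3)**2 = -3 + (-3 + q)**2)
v(E, r) = 7 + (-3 + E)**2 (v(E, r) = (-3 + (-3 + E)**2) + 1*10 = (-3 + (-3 + E)**2) + 10 = 7 + (-3 + E)**2)
v(148, 186) - 1*(-30927) = (7 + (-3 + 148)**2) - 1*(-30927) = (7 + 145**2) + 30927 = (7 + 21025) + 30927 = 21032 + 30927 = 51959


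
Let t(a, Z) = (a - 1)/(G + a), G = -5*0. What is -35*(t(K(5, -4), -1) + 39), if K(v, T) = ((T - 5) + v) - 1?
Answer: -1407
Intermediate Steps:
K(v, T) = -6 + T + v (K(v, T) = ((-5 + T) + v) - 1 = (-5 + T + v) - 1 = -6 + T + v)
G = 0
t(a, Z) = (-1 + a)/a (t(a, Z) = (a - 1)/(0 + a) = (-1 + a)/a)
-35*(t(K(5, -4), -1) + 39) = -35*((-1 + (-6 - 4 + 5))/(-6 - 4 + 5) + 39) = -35*((-1 - 5)/(-5) + 39) = -35*(-⅕*(-6) + 39) = -35*(6/5 + 39) = -35*201/5 = -1407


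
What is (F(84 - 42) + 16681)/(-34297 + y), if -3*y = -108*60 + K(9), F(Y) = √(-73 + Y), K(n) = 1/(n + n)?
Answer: -900774/1735399 - 54*I*√31/1735399 ≈ -0.51906 - 0.00017325*I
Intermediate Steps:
K(n) = 1/(2*n)
y = 116639/54 (y = -(-108*60 + (½)/9)/3 = -(-6480 + (½)*(⅑))/3 = -(-6480 + 1/18)/3 = -⅓*(-116639/18) = 116639/54 ≈ 2160.0)
(F(84 - 42) + 16681)/(-34297 + y) = (√(-73 + (84 - 42)) + 16681)/(-34297 + 116639/54) = (√(-73 + 42) + 16681)/(-1735399/54) = (√(-31) + 16681)*(-54/1735399) = (I*√31 + 16681)*(-54/1735399) = (16681 + I*√31)*(-54/1735399) = -900774/1735399 - 54*I*√31/1735399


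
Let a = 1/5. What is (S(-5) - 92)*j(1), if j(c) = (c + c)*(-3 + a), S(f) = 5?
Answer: 2436/5 ≈ 487.20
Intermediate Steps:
a = ⅕ ≈ 0.20000
j(c) = -28*c/5 (j(c) = (c + c)*(-3 + ⅕) = (2*c)*(-14/5) = -28*c/5)
(S(-5) - 92)*j(1) = (5 - 92)*(-28/5*1) = -87*(-28/5) = 2436/5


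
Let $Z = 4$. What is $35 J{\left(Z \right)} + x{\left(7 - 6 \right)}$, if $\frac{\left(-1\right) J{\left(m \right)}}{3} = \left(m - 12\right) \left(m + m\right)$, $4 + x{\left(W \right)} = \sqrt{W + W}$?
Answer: $6716 + \sqrt{2} \approx 6717.4$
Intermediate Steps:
$x{\left(W \right)} = -4 + \sqrt{2} \sqrt{W}$ ($x{\left(W \right)} = -4 + \sqrt{W + W} = -4 + \sqrt{2 W} = -4 + \sqrt{2} \sqrt{W}$)
$J{\left(m \right)} = - 6 m \left(-12 + m\right)$ ($J{\left(m \right)} = - 3 \left(m - 12\right) \left(m + m\right) = - 3 \left(-12 + m\right) 2 m = - 3 \cdot 2 m \left(-12 + m\right) = - 6 m \left(-12 + m\right)$)
$35 J{\left(Z \right)} + x{\left(7 - 6 \right)} = 35 \cdot 6 \cdot 4 \left(12 - 4\right) - \left(4 - \sqrt{2} \sqrt{7 - 6}\right) = 35 \cdot 6 \cdot 4 \cdot 8 - \left(4 - \sqrt{2} \sqrt{1}\right) = 35 \cdot 192 - \left(4 - \sqrt{2} \cdot 1\right) = 6720 - \left(4 - \sqrt{2}\right) = 6716 + \sqrt{2}$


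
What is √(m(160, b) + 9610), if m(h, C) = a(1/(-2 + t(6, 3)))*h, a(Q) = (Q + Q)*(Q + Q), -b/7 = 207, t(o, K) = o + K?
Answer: √471530/7 ≈ 98.097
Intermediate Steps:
t(o, K) = K + o
b = -1449 (b = -7*207 = -1449)
a(Q) = 4*Q² (a(Q) = (2*Q)*(2*Q) = 4*Q²)
m(h, C) = 4*h/49 (m(h, C) = (4*(1/(-2 + (3 + 6)))²)*h = (4*(1/(-2 + 9))²)*h = (4*(1/7)²)*h = (4*(⅐)²)*h = (4*(1/49))*h = 4*h/49)
√(m(160, b) + 9610) = √((4/49)*160 + 9610) = √(640/49 + 9610) = √(471530/49) = √471530/7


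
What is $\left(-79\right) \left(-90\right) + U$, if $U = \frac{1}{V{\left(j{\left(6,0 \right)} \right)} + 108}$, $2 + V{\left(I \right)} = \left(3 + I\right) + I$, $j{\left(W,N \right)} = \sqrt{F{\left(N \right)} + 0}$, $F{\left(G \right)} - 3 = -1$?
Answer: $\frac{84417139}{11873} - \frac{2 \sqrt{2}}{11873} \approx 7110.0$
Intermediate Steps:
$F{\left(G \right)} = 2$ ($F{\left(G \right)} = 3 - 1 = 2$)
$j{\left(W,N \right)} = \sqrt{2}$ ($j{\left(W,N \right)} = \sqrt{2 + 0} = \sqrt{2}$)
$V{\left(I \right)} = 1 + 2 I$ ($V{\left(I \right)} = -2 + \left(\left(3 + I\right) + I\right) = -2 + \left(3 + 2 I\right) = 1 + 2 I$)
$U = \frac{1}{109 + 2 \sqrt{2}}$ ($U = \frac{1}{\left(1 + 2 \sqrt{2}\right) + 108} = \frac{1}{109 + 2 \sqrt{2}} \approx 0.0089423$)
$\left(-79\right) \left(-90\right) + U = \left(-79\right) \left(-90\right) + \left(\frac{109}{11873} - \frac{2 \sqrt{2}}{11873}\right) = 7110 + \left(\frac{109}{11873} - \frac{2 \sqrt{2}}{11873}\right) = \frac{84417139}{11873} - \frac{2 \sqrt{2}}{11873}$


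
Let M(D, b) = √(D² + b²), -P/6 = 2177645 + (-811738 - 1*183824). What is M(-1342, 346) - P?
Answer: 7092498 + 2*√480170 ≈ 7.0939e+6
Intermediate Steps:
P = -7092498 (P = -6*(2177645 + (-811738 - 1*183824)) = -6*(2177645 + (-811738 - 183824)) = -6*(2177645 - 995562) = -6*1182083 = -7092498)
M(-1342, 346) - P = √((-1342)² + 346²) - 1*(-7092498) = √(1800964 + 119716) + 7092498 = √1920680 + 7092498 = 2*√480170 + 7092498 = 7092498 + 2*√480170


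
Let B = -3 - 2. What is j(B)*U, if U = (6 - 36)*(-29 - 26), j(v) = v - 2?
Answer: -11550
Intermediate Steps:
B = -5
j(v) = -2 + v
U = 1650 (U = -30*(-55) = 1650)
j(B)*U = (-2 - 5)*1650 = -7*1650 = -11550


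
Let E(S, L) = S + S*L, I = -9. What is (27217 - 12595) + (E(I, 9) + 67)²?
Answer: 15151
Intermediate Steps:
E(S, L) = S + L*S
(27217 - 12595) + (E(I, 9) + 67)² = (27217 - 12595) + (-9*(1 + 9) + 67)² = 14622 + (-9*10 + 67)² = 14622 + (-90 + 67)² = 14622 + (-23)² = 14622 + 529 = 15151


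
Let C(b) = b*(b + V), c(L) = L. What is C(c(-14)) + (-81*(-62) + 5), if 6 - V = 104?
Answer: 6595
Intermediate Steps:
V = -98 (V = 6 - 1*104 = 6 - 104 = -98)
C(b) = b*(-98 + b) (C(b) = b*(b - 98) = b*(-98 + b))
C(c(-14)) + (-81*(-62) + 5) = -14*(-98 - 14) + (-81*(-62) + 5) = -14*(-112) + (5022 + 5) = 1568 + 5027 = 6595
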